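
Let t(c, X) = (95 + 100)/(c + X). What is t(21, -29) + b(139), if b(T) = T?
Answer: 917/8 ≈ 114.63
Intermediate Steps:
t(c, X) = 195/(X + c)
t(21, -29) + b(139) = 195/(-29 + 21) + 139 = 195/(-8) + 139 = 195*(-⅛) + 139 = -195/8 + 139 = 917/8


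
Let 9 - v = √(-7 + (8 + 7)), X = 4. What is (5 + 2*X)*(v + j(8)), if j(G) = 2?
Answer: 143 - 26*√2 ≈ 106.23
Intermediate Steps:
v = 9 - 2*√2 (v = 9 - √(-7 + (8 + 7)) = 9 - √(-7 + 15) = 9 - √8 = 9 - 2*√2 ≈ 6.1716)
(5 + 2*X)*(v + j(8)) = (5 + 2*4)*((9 - 2*√2) + 2) = (5 + 8)*(11 - 2*√2) = 13*(11 - 2*√2) = 143 - 26*√2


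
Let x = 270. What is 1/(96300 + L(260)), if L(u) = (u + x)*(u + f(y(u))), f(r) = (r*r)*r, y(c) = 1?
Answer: 1/234630 ≈ 4.2620e-6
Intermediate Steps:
f(r) = r**3 (f(r) = r**2*r = r**3)
L(u) = (1 + u)*(270 + u) (L(u) = (u + 270)*(u + 1**3) = (270 + u)*(u + 1) = (270 + u)*(1 + u) = (1 + u)*(270 + u))
1/(96300 + L(260)) = 1/(96300 + (270 + 260**2 + 271*260)) = 1/(96300 + (270 + 67600 + 70460)) = 1/(96300 + 138330) = 1/234630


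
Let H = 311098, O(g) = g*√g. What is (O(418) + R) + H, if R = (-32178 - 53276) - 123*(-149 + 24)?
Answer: 241019 + 418*√418 ≈ 2.4957e+5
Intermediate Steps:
O(g) = g^(3/2)
R = -70079 (R = -85454 - 123*(-125) = -85454 + 15375 = -70079)
(O(418) + R) + H = (418^(3/2) - 70079) + 311098 = (418*√418 - 70079) + 311098 = (-70079 + 418*√418) + 311098 = 241019 + 418*√418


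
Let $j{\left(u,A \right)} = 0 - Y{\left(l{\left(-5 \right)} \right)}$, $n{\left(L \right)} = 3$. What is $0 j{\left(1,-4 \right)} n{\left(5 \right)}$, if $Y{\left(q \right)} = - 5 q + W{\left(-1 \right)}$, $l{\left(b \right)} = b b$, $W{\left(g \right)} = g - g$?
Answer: $0$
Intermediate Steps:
$W{\left(g \right)} = 0$
$l{\left(b \right)} = b^{2}$
$Y{\left(q \right)} = - 5 q$ ($Y{\left(q \right)} = - 5 q + 0 = - 5 q$)
$j{\left(u,A \right)} = 125$ ($j{\left(u,A \right)} = 0 - - 5 \left(-5\right)^{2} = 0 - \left(-5\right) 25 = 0 - -125 = 0 + 125 = 125$)
$0 j{\left(1,-4 \right)} n{\left(5 \right)} = 0 \cdot 125 \cdot 3 = 0 \cdot 3 = 0$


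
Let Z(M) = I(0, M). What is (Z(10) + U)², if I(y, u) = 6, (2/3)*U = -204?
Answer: 90000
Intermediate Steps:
U = -306 (U = (3/2)*(-204) = -306)
Z(M) = 6
(Z(10) + U)² = (6 - 306)² = (-300)² = 90000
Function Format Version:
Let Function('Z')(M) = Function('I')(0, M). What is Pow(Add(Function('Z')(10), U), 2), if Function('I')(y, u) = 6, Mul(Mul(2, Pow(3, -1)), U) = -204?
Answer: 90000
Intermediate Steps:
U = -306 (U = Mul(Rational(3, 2), -204) = -306)
Function('Z')(M) = 6
Pow(Add(Function('Z')(10), U), 2) = Pow(Add(6, -306), 2) = Pow(-300, 2) = 90000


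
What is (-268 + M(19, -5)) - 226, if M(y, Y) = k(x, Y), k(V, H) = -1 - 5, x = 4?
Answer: -500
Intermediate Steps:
k(V, H) = -6
M(y, Y) = -6
(-268 + M(19, -5)) - 226 = (-268 - 6) - 226 = -274 - 226 = -500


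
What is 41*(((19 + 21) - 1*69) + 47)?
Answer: 738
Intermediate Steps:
41*(((19 + 21) - 1*69) + 47) = 41*((40 - 69) + 47) = 41*(-29 + 47) = 41*18 = 738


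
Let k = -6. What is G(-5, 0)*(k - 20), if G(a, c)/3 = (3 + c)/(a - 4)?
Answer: 26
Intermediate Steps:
G(a, c) = 3*(3 + c)/(-4 + a) (G(a, c) = 3*((3 + c)/(a - 4)) = 3*((3 + c)/(-4 + a)) = 3*(3 + c)/(-4 + a))
G(-5, 0)*(k - 20) = (3*(3 + 0)/(-4 - 5))*(-6 - 20) = (3*3/(-9))*(-26) = (3*(-1/9)*3)*(-26) = -1*(-26) = 26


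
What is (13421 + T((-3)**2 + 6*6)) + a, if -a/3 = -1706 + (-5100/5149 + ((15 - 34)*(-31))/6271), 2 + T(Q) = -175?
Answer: 592984425215/32289379 ≈ 18365.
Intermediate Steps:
T(Q) = -177 (T(Q) = -2 - 175 = -177)
a = 165343889739/32289379 (a = -3*(-1706 + (-5100/5149 + ((15 - 34)*(-31))/6271)) = -3*(-1706 + (-5100*1/5149 - 19*(-31)*(1/6271))) = -3*(-1706 + (-5100/5149 + 589*(1/6271))) = -3*(-1706 + (-5100/5149 + 589/6271)) = -3*(-1706 - 28949339/32289379) = -3*(-55114629913/32289379) = 165343889739/32289379 ≈ 5120.7)
(13421 + T((-3)**2 + 6*6)) + a = (13421 - 177) + 165343889739/32289379 = 13244 + 165343889739/32289379 = 592984425215/32289379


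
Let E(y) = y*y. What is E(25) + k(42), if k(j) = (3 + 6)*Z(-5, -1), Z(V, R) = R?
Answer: 616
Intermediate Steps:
E(y) = y²
k(j) = -9 (k(j) = (3 + 6)*(-1) = 9*(-1) = -9)
E(25) + k(42) = 25² - 9 = 625 - 9 = 616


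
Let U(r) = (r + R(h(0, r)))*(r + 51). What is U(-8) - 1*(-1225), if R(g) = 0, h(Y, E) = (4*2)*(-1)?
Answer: 881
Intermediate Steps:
h(Y, E) = -8 (h(Y, E) = 8*(-1) = -8)
U(r) = r*(51 + r) (U(r) = (r + 0)*(r + 51) = r*(51 + r))
U(-8) - 1*(-1225) = -8*(51 - 8) - 1*(-1225) = -8*43 + 1225 = -344 + 1225 = 881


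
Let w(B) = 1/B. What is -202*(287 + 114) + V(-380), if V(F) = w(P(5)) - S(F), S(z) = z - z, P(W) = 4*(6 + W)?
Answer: -3564087/44 ≈ -81002.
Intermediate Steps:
P(W) = 24 + 4*W
S(z) = 0
V(F) = 1/44 (V(F) = 1/(24 + 4*5) - 1*0 = 1/(24 + 20) + 0 = 1/44 + 0 = 1/44)
-202*(287 + 114) + V(-380) = -202*(287 + 114) + 1/44 = -202*401 + 1/44 = -81002 + 1/44 = -3564087/44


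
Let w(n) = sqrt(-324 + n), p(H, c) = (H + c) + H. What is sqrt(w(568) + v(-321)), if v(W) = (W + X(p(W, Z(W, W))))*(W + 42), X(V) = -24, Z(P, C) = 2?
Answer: sqrt(96255 + 2*sqrt(61)) ≈ 310.27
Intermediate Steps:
p(H, c) = c + 2*H
v(W) = (-24 + W)*(42 + W) (v(W) = (W - 24)*(W + 42) = (-24 + W)*(42 + W))
sqrt(w(568) + v(-321)) = sqrt(sqrt(-324 + 568) + (-1008 + (-321)**2 + 18*(-321))) = sqrt(sqrt(244) + (-1008 + 103041 - 5778)) = sqrt(2*sqrt(61) + 96255) = sqrt(96255 + 2*sqrt(61))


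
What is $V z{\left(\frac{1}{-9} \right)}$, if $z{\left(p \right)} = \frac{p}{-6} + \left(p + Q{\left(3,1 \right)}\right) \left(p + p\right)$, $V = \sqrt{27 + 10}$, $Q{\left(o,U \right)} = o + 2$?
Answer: $- \frac{173 \sqrt{37}}{162} \approx -6.4958$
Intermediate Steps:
$Q{\left(o,U \right)} = 2 + o$
$V = \sqrt{37} \approx 6.0828$
$z{\left(p \right)} = - \frac{p}{6} + 2 p \left(5 + p\right)$ ($z{\left(p \right)} = \frac{p}{-6} + \left(p + \left(2 + 3\right)\right) \left(p + p\right) = p \left(- \frac{1}{6}\right) + \left(p + 5\right) 2 p = - \frac{p}{6} + \left(5 + p\right) 2 p = - \frac{p}{6} + 2 p \left(5 + p\right)$)
$V z{\left(\frac{1}{-9} \right)} = \sqrt{37} \frac{59 + \frac{12}{-9}}{6 \left(-9\right)} = \sqrt{37} \cdot \frac{1}{6} \left(- \frac{1}{9}\right) \left(59 + 12 \left(- \frac{1}{9}\right)\right) = \sqrt{37} \cdot \frac{1}{6} \left(- \frac{1}{9}\right) \left(59 - \frac{4}{3}\right) = \sqrt{37} \cdot \frac{1}{6} \left(- \frac{1}{9}\right) \frac{173}{3} = \sqrt{37} \left(- \frac{173}{162}\right) = - \frac{173 \sqrt{37}}{162}$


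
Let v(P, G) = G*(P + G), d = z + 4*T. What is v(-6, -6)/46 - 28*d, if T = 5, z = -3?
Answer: -10912/23 ≈ -474.43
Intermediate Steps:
d = 17 (d = -3 + 4*5 = -3 + 20 = 17)
v(P, G) = G*(G + P)
v(-6, -6)/46 - 28*d = -6*(-6 - 6)/46 - 28*17 = -6*(-12)*(1/46) - 476 = 72*(1/46) - 476 = 36/23 - 476 = -10912/23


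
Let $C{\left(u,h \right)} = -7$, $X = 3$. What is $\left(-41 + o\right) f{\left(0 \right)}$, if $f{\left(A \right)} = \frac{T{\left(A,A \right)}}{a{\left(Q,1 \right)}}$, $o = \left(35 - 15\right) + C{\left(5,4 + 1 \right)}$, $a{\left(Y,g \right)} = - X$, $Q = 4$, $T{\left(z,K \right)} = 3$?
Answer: $28$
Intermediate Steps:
$a{\left(Y,g \right)} = -3$ ($a{\left(Y,g \right)} = \left(-1\right) 3 = -3$)
$o = 13$ ($o = \left(35 - 15\right) - 7 = 20 - 7 = 13$)
$f{\left(A \right)} = -1$ ($f{\left(A \right)} = \frac{3}{-3} = 3 \left(- \frac{1}{3}\right) = -1$)
$\left(-41 + o\right) f{\left(0 \right)} = \left(-41 + 13\right) \left(-1\right) = \left(-28\right) \left(-1\right) = 28$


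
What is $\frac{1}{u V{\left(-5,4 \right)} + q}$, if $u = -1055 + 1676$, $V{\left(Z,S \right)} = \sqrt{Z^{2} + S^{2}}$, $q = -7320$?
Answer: $- \frac{2440}{12590373} - \frac{69 \sqrt{41}}{4196791} \approx -0.00029907$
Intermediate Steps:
$V{\left(Z,S \right)} = \sqrt{S^{2} + Z^{2}}$
$u = 621$
$\frac{1}{u V{\left(-5,4 \right)} + q} = \frac{1}{621 \sqrt{4^{2} + \left(-5\right)^{2}} - 7320} = \frac{1}{621 \sqrt{16 + 25} - 7320} = \frac{1}{621 \sqrt{41} - 7320} = \frac{1}{-7320 + 621 \sqrt{41}}$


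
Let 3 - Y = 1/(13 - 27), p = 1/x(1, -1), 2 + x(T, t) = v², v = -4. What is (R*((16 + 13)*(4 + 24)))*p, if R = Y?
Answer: 1247/7 ≈ 178.14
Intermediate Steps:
x(T, t) = 14 (x(T, t) = -2 + (-4)² = -2 + 16 = 14)
p = 1/14 ≈ 0.071429
Y = 43/14 (Y = 3 - 1/(13 - 27) = 3 - 1/(-14) = 3 - 1*(-1/14) = 3 + 1/14 = 43/14 ≈ 3.0714)
R = 43/14 ≈ 3.0714
(R*((16 + 13)*(4 + 24)))*p = (43*((16 + 13)*(4 + 24))/14)*(1/14) = (43*(29*28)/14)*(1/14) = ((43/14)*812)*(1/14) = 2494*(1/14) = 1247/7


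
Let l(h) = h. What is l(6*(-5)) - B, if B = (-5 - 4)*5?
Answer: 15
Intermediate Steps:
B = -45 (B = -9*5 = -45)
l(6*(-5)) - B = 6*(-5) - 1*(-45) = -30 + 45 = 15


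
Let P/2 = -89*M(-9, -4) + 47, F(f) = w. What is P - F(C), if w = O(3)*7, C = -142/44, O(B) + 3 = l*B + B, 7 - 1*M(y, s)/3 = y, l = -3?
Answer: -8387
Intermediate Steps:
M(y, s) = 21 - 3*y
O(B) = -3 - 2*B (O(B) = -3 + (-3*B + B) = -3 - 2*B)
C = -71/22 (C = -142*1/44 = -71/22 ≈ -3.2273)
w = -63 (w = (-3 - 2*3)*7 = (-3 - 6)*7 = -9*7 = -63)
F(f) = -63
P = -8450 (P = 2*(-89*(21 - 3*(-9)) + 47) = 2*(-89*(21 + 27) + 47) = 2*(-89*48 + 47) = 2*(-4272 + 47) = 2*(-4225) = -8450)
P - F(C) = -8450 - 1*(-63) = -8450 + 63 = -8387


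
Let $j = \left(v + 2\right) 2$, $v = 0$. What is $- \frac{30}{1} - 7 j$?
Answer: $-58$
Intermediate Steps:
$j = 4$ ($j = \left(0 + 2\right) 2 = 2 \cdot 2 = 4$)
$- \frac{30}{1} - 7 j = - \frac{30}{1} - 28 = \left(-30\right) 1 - 28 = -30 - 28 = -58$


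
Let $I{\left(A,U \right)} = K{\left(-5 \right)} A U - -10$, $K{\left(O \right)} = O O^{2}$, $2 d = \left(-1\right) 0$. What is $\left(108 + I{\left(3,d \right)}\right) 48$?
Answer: $5664$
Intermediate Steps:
$d = 0$ ($d = \frac{\left(-1\right) 0}{2} = \frac{1}{2} \cdot 0 = 0$)
$K{\left(O \right)} = O^{3}$
$I{\left(A,U \right)} = 10 - 125 A U$ ($I{\left(A,U \right)} = \left(-5\right)^{3} A U - -10 = - 125 A U + 10 = 10 - 125 A U$)
$\left(108 + I{\left(3,d \right)}\right) 48 = \left(108 + \left(10 - 375 \cdot 0\right)\right) 48 = \left(108 + \left(10 + 0\right)\right) 48 = \left(108 + 10\right) 48 = 118 \cdot 48 = 5664$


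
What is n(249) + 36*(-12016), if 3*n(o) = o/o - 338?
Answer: -1298065/3 ≈ -4.3269e+5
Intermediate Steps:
n(o) = -337/3 (n(o) = (o/o - 338)/3 = (1 - 338)/3 = (⅓)*(-337) = -337/3)
n(249) + 36*(-12016) = -337/3 + 36*(-12016) = -337/3 - 432576 = -1298065/3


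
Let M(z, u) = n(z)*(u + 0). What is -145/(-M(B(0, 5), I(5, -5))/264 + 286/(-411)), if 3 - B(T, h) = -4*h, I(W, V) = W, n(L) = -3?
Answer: 180840/797 ≈ 226.90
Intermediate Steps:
B(T, h) = 3 + 4*h (B(T, h) = 3 - (-4)*h = 3 + 4*h)
M(z, u) = -3*u (M(z, u) = -3*(u + 0) = -3*u)
-145/(-M(B(0, 5), I(5, -5))/264 + 286/(-411)) = -145/(-(-3)*5/264 + 286/(-411)) = -145/(-1*(-15)*(1/264) + 286*(-1/411)) = -145/(15*(1/264) - 286/411) = -145/(5/88 - 286/411) = -145/(-23113/36168) = -145*(-36168/23113) = 180840/797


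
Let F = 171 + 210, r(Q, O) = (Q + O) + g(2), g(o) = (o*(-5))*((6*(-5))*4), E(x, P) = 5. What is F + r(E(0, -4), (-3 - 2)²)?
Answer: 1611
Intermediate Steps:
g(o) = 600*o (g(o) = (-5*o)*(-30*4) = -5*o*(-120) = 600*o)
r(Q, O) = 1200 + O + Q (r(Q, O) = (Q + O) + 600*2 = (O + Q) + 1200 = 1200 + O + Q)
F = 381
F + r(E(0, -4), (-3 - 2)²) = 381 + (1200 + (-3 - 2)² + 5) = 381 + (1200 + (-5)² + 5) = 381 + (1200 + 25 + 5) = 381 + 1230 = 1611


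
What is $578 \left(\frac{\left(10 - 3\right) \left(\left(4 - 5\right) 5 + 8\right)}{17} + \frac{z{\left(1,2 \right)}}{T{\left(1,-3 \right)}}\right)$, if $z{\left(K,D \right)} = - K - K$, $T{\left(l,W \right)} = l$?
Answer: $-442$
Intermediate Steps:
$z{\left(K,D \right)} = - 2 K$
$578 \left(\frac{\left(10 - 3\right) \left(\left(4 - 5\right) 5 + 8\right)}{17} + \frac{z{\left(1,2 \right)}}{T{\left(1,-3 \right)}}\right) = 578 \left(\frac{\left(10 - 3\right) \left(\left(4 - 5\right) 5 + 8\right)}{17} + \frac{\left(-2\right) 1}{1}\right) = 578 \left(7 \left(\left(-1\right) 5 + 8\right) \frac{1}{17} - 2\right) = 578 \left(7 \left(-5 + 8\right) \frac{1}{17} - 2\right) = 578 \left(7 \cdot 3 \cdot \frac{1}{17} - 2\right) = 578 \left(21 \cdot \frac{1}{17} - 2\right) = 578 \left(\frac{21}{17} - 2\right) = 578 \left(- \frac{13}{17}\right) = -442$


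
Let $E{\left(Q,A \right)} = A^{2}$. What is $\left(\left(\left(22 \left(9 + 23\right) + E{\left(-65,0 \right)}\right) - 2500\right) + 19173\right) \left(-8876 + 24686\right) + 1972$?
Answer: $274732342$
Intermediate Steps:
$\left(\left(\left(22 \left(9 + 23\right) + E{\left(-65,0 \right)}\right) - 2500\right) + 19173\right) \left(-8876 + 24686\right) + 1972 = \left(\left(\left(22 \left(9 + 23\right) + 0^{2}\right) - 2500\right) + 19173\right) \left(-8876 + 24686\right) + 1972 = \left(\left(\left(22 \cdot 32 + 0\right) - 2500\right) + 19173\right) 15810 + 1972 = \left(\left(\left(704 + 0\right) - 2500\right) + 19173\right) 15810 + 1972 = \left(\left(704 - 2500\right) + 19173\right) 15810 + 1972 = \left(-1796 + 19173\right) 15810 + 1972 = 17377 \cdot 15810 + 1972 = 274730370 + 1972 = 274732342$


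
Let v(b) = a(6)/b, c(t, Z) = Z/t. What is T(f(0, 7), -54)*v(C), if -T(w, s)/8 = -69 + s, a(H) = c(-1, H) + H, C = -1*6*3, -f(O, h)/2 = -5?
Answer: 0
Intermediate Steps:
f(O, h) = 10 (f(O, h) = -2*(-5) = 10)
C = -18 (C = -6*3 = -18)
a(H) = 0 (a(H) = H/(-1) + H = H*(-1) + H = -H + H = 0)
T(w, s) = 552 - 8*s (T(w, s) = -8*(-69 + s) = 552 - 8*s)
v(b) = 0 (v(b) = 0/b = 0)
T(f(0, 7), -54)*v(C) = (552 - 8*(-54))*0 = (552 + 432)*0 = 984*0 = 0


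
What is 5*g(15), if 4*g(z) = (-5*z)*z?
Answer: -5625/4 ≈ -1406.3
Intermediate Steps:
g(z) = -5*z²/4 (g(z) = ((-5*z)*z)/4 = (-5*z²)/4 = -5*z²/4)
5*g(15) = 5*(-5/4*15²) = 5*(-5/4*225) = 5*(-1125/4) = -5625/4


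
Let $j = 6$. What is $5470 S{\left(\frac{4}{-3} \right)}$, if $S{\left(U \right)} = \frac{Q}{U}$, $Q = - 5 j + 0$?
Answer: $123075$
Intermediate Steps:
$Q = -30$ ($Q = \left(-5\right) 6 + 0 = -30 + 0 = -30$)
$S{\left(U \right)} = - \frac{30}{U}$
$5470 S{\left(\frac{4}{-3} \right)} = 5470 \left(- \frac{30}{4 \frac{1}{-3}}\right) = 5470 \left(- \frac{30}{4 \left(- \frac{1}{3}\right)}\right) = 5470 \left(- \frac{30}{- \frac{4}{3}}\right) = 5470 \left(\left(-30\right) \left(- \frac{3}{4}\right)\right) = 5470 \cdot \frac{45}{2} = 123075$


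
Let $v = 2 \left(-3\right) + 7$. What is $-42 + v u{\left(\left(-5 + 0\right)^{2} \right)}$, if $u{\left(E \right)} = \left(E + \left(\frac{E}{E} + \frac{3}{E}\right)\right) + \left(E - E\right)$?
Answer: $- \frac{397}{25} \approx -15.88$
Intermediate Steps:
$v = 1$ ($v = -6 + 7 = 1$)
$u{\left(E \right)} = 1 + E + \frac{3}{E}$ ($u{\left(E \right)} = \left(E + \left(1 + \frac{3}{E}\right)\right) + 0 = \left(1 + E + \frac{3}{E}\right) + 0 = 1 + E + \frac{3}{E}$)
$-42 + v u{\left(\left(-5 + 0\right)^{2} \right)} = -42 + 1 \left(1 + \left(-5 + 0\right)^{2} + \frac{3}{\left(-5 + 0\right)^{2}}\right) = -42 + 1 \left(1 + \left(-5\right)^{2} + \frac{3}{\left(-5\right)^{2}}\right) = -42 + 1 \left(1 + 25 + \frac{3}{25}\right) = -42 + 1 \cdot \frac{653}{25} = -42 + \frac{653}{25} = - \frac{397}{25}$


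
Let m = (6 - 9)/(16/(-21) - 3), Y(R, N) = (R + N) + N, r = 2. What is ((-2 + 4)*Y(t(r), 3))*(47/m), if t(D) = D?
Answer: 59408/63 ≈ 942.98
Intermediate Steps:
Y(R, N) = R + 2*N (Y(R, N) = (N + R) + N = R + 2*N)
m = 63/79 (m = -3/(16*(-1/21) - 3) = -3/(-16/21 - 3) = -3/(-79/21) = -3*(-21/79) = 63/79 ≈ 0.79747)
((-2 + 4)*Y(t(r), 3))*(47/m) = ((-2 + 4)*(2 + 2*3))*(47/(63/79)) = (2*(2 + 6))*(47*(79/63)) = (2*8)*(3713/63) = 16*(3713/63) = 59408/63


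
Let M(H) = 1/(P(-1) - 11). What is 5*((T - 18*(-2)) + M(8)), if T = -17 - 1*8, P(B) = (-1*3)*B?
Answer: 435/8 ≈ 54.375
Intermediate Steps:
P(B) = -3*B
T = -25 (T = -17 - 8 = -25)
M(H) = -1/8 (M(H) = 1/(-3*(-1) - 11) = 1/(3 - 11) = 1/(-8) = -1/8)
5*((T - 18*(-2)) + M(8)) = 5*((-25 - 18*(-2)) - 1/8) = 5*((-25 + 36) - 1/8) = 5*(11 - 1/8) = 5*(87/8) = 435/8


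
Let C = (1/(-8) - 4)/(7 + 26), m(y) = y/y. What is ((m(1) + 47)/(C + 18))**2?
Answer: 147456/20449 ≈ 7.2109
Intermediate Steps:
m(y) = 1
C = -1/8 (C = (-1/8 - 4)/33 = -33/8*1/33 = -1/8 ≈ -0.12500)
((m(1) + 47)/(C + 18))**2 = ((1 + 47)/(-1/8 + 18))**2 = (48/(143/8))**2 = (48*(8/143))**2 = (384/143)**2 = 147456/20449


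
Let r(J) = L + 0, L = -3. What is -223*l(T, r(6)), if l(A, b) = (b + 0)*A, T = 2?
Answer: 1338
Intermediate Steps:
r(J) = -3 (r(J) = -3 + 0 = -3)
l(A, b) = A*b (l(A, b) = b*A = A*b)
-223*l(T, r(6)) = -446*(-3) = -223*(-6) = 1338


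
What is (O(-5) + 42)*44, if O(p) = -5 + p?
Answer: 1408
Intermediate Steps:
(O(-5) + 42)*44 = ((-5 - 5) + 42)*44 = (-10 + 42)*44 = 32*44 = 1408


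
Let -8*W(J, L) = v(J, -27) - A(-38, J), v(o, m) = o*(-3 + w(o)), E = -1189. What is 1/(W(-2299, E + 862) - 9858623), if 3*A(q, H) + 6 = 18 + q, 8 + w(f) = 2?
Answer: -24/236669051 ≈ -1.0141e-7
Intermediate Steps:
w(f) = -6 (w(f) = -8 + 2 = -6)
A(q, H) = 4 + q/3 (A(q, H) = -2 + (18 + q)/3 = -2 + (6 + q/3) = 4 + q/3)
v(o, m) = -9*o (v(o, m) = o*(-3 - 6) = o*(-9) = -9*o)
W(J, L) = -13/12 + 9*J/8 (W(J, L) = -(-9*J - (4 + (⅓)*(-38)))/8 = -(-9*J - (4 - 38/3))/8 = -(-9*J - 1*(-26/3))/8 = -(-9*J + 26/3)/8 = -(26/3 - 9*J)/8 = -13/12 + 9*J/8)
1/(W(-2299, E + 862) - 9858623) = 1/((-13/12 + (9/8)*(-2299)) - 9858623) = 1/((-13/12 - 20691/8) - 9858623) = 1/(-62099/24 - 9858623) = 1/(-236669051/24) = -24/236669051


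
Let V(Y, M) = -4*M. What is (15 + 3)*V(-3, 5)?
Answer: -360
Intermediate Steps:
(15 + 3)*V(-3, 5) = (15 + 3)*(-4*5) = 18*(-20) = -360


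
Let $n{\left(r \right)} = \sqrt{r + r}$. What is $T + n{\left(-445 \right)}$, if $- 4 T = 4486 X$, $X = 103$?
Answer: $- \frac{231029}{2} + i \sqrt{890} \approx -1.1551 \cdot 10^{5} + 29.833 i$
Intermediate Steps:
$T = - \frac{231029}{2}$ ($T = - \frac{4486 \cdot 103}{4} = \left(- \frac{1}{4}\right) 462058 = - \frac{231029}{2} \approx -1.1551 \cdot 10^{5}$)
$n{\left(r \right)} = \sqrt{2} \sqrt{r}$ ($n{\left(r \right)} = \sqrt{2 r} = \sqrt{2} \sqrt{r}$)
$T + n{\left(-445 \right)} = - \frac{231029}{2} + \sqrt{2} \sqrt{-445} = - \frac{231029}{2} + \sqrt{2} i \sqrt{445} = - \frac{231029}{2} + i \sqrt{890}$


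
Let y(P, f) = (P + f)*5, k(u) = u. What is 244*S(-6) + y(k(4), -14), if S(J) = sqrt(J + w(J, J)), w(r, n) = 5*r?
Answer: -50 + 1464*I ≈ -50.0 + 1464.0*I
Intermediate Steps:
y(P, f) = 5*P + 5*f
S(J) = sqrt(6)*sqrt(J) (S(J) = sqrt(J + 5*J) = sqrt(6*J) = sqrt(6)*sqrt(J))
244*S(-6) + y(k(4), -14) = 244*(sqrt(6)*sqrt(-6)) + (5*4 + 5*(-14)) = 244*(sqrt(6)*(I*sqrt(6))) + (20 - 70) = 244*(6*I) - 50 = 1464*I - 50 = -50 + 1464*I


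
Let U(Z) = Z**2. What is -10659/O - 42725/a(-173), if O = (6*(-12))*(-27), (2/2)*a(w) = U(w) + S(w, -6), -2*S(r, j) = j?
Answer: -33508549/4848984 ≈ -6.9104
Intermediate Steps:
S(r, j) = -j/2
a(w) = 3 + w**2 (a(w) = w**2 - 1/2*(-6) = w**2 + 3 = 3 + w**2)
O = 1944 (O = -72*(-27) = 1944)
-10659/O - 42725/a(-173) = -10659/1944 - 42725/(3 + (-173)**2) = -10659*1/1944 - 42725/(3 + 29929) = -3553/648 - 42725/29932 = -33508549/4848984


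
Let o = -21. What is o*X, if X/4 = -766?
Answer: 64344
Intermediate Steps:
X = -3064 (X = 4*(-766) = -3064)
o*X = -21*(-3064) = 64344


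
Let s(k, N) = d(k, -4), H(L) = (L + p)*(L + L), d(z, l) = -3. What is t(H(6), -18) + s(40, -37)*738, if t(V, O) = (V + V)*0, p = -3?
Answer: -2214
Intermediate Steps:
H(L) = 2*L*(-3 + L) (H(L) = (L - 3)*(L + L) = (-3 + L)*(2*L) = 2*L*(-3 + L))
t(V, O) = 0 (t(V, O) = (2*V)*0 = 0)
s(k, N) = -3
t(H(6), -18) + s(40, -37)*738 = 0 - 3*738 = 0 - 2214 = -2214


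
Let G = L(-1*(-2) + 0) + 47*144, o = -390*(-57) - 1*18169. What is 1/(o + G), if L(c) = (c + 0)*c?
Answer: 1/10833 ≈ 9.2310e-5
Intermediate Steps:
o = 4061 (o = 22230 - 18169 = 4061)
L(c) = c² (L(c) = c*c = c²)
G = 6772 (G = (-1*(-2) + 0)² + 47*144 = (2 + 0)² + 6768 = 2² + 6768 = 4 + 6768 = 6772)
1/(o + G) = 1/(4061 + 6772) = 1/10833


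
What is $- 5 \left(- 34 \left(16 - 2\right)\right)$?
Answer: $2380$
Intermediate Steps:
$- 5 \left(- 34 \left(16 - 2\right)\right) = - 5 \left(\left(-34\right) 14\right) = \left(-5\right) \left(-476\right) = 2380$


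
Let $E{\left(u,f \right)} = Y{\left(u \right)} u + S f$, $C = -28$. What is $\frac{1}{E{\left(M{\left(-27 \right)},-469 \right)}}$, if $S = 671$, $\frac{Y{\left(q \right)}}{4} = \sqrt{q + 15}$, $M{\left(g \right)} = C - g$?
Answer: $- \frac{44957}{14147922911} + \frac{4 \sqrt{14}}{99035460377} \approx -3.1775 \cdot 10^{-6}$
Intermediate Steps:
$M{\left(g \right)} = -28 - g$
$Y{\left(q \right)} = 4 \sqrt{15 + q}$ ($Y{\left(q \right)} = 4 \sqrt{q + 15} = 4 \sqrt{15 + q}$)
$E{\left(u,f \right)} = 671 f + 4 u \sqrt{15 + u}$ ($E{\left(u,f \right)} = 4 \sqrt{15 + u} u + 671 f = 4 u \sqrt{15 + u} + 671 f = 671 f + 4 u \sqrt{15 + u}$)
$\frac{1}{E{\left(M{\left(-27 \right)},-469 \right)}} = \frac{1}{671 \left(-469\right) + 4 \left(-28 - -27\right) \sqrt{15 - 1}} = \frac{1}{-314699 + 4 \left(-28 + 27\right) \sqrt{15 + \left(-28 + 27\right)}} = \frac{1}{-314699 + 4 \left(-1\right) \sqrt{15 - 1}} = \frac{1}{-314699 + 4 \left(-1\right) \sqrt{14}} = \frac{1}{-314699 - 4 \sqrt{14}}$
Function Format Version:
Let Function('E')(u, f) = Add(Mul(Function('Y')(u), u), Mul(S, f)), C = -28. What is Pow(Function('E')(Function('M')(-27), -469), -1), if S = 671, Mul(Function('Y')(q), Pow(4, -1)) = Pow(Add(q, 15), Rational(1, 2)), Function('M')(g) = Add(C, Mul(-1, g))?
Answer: Add(Rational(-44957, 14147922911), Mul(Rational(4, 99035460377), Pow(14, Rational(1, 2)))) ≈ -3.1775e-6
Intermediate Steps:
Function('M')(g) = Add(-28, Mul(-1, g))
Function('Y')(q) = Mul(4, Pow(Add(15, q), Rational(1, 2))) (Function('Y')(q) = Mul(4, Pow(Add(q, 15), Rational(1, 2))) = Mul(4, Pow(Add(15, q), Rational(1, 2))))
Function('E')(u, f) = Add(Mul(671, f), Mul(4, u, Pow(Add(15, u), Rational(1, 2)))) (Function('E')(u, f) = Add(Mul(Mul(4, Pow(Add(15, u), Rational(1, 2))), u), Mul(671, f)) = Add(Mul(4, u, Pow(Add(15, u), Rational(1, 2))), Mul(671, f)) = Add(Mul(671, f), Mul(4, u, Pow(Add(15, u), Rational(1, 2)))))
Pow(Function('E')(Function('M')(-27), -469), -1) = Pow(Add(Mul(671, -469), Mul(4, Add(-28, Mul(-1, -27)), Pow(Add(15, Add(-28, Mul(-1, -27))), Rational(1, 2)))), -1) = Pow(Add(-314699, Mul(4, Add(-28, 27), Pow(Add(15, Add(-28, 27)), Rational(1, 2)))), -1) = Pow(Add(-314699, Mul(4, -1, Pow(Add(15, -1), Rational(1, 2)))), -1) = Pow(Add(-314699, Mul(4, -1, Pow(14, Rational(1, 2)))), -1) = Pow(Add(-314699, Mul(-4, Pow(14, Rational(1, 2)))), -1)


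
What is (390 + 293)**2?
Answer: 466489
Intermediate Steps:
(390 + 293)**2 = 683**2 = 466489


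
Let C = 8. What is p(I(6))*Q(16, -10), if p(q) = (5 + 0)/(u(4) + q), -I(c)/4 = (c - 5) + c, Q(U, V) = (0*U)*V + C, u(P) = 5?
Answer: -40/23 ≈ -1.7391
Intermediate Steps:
Q(U, V) = 8 (Q(U, V) = (0*U)*V + 8 = 0*V + 8 = 0 + 8 = 8)
I(c) = 20 - 8*c (I(c) = -4*((c - 5) + c) = -4*((-5 + c) + c) = -4*(-5 + 2*c) = 20 - 8*c)
p(q) = 5/(5 + q) (p(q) = (5 + 0)/(5 + q) = 5/(5 + q))
p(I(6))*Q(16, -10) = (5/(5 + (20 - 8*6)))*8 = (5/(5 + (20 - 48)))*8 = (5/(5 - 28))*8 = (5/(-23))*8 = (5*(-1/23))*8 = -5/23*8 = -40/23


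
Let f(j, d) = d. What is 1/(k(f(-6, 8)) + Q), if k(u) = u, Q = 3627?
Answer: 1/3635 ≈ 0.00027510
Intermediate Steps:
1/(k(f(-6, 8)) + Q) = 1/(8 + 3627) = 1/3635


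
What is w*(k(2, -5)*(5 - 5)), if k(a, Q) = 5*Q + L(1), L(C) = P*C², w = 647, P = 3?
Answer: 0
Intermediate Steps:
L(C) = 3*C²
k(a, Q) = 3 + 5*Q (k(a, Q) = 5*Q + 3*1² = 5*Q + 3*1 = 5*Q + 3 = 3 + 5*Q)
w*(k(2, -5)*(5 - 5)) = 647*((3 + 5*(-5))*(5 - 5)) = 647*((3 - 25)*0) = 647*(-22*0) = 647*0 = 0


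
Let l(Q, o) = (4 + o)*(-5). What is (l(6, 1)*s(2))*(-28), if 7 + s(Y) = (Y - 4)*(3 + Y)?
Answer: -11900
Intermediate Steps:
l(Q, o) = -20 - 5*o
s(Y) = -7 + (-4 + Y)*(3 + Y) (s(Y) = -7 + (Y - 4)*(3 + Y) = -7 + (-4 + Y)*(3 + Y))
(l(6, 1)*s(2))*(-28) = ((-20 - 5*1)*(-19 + 2² - 1*2))*(-28) = ((-20 - 5)*(-19 + 4 - 2))*(-28) = -25*(-17)*(-28) = 425*(-28) = -11900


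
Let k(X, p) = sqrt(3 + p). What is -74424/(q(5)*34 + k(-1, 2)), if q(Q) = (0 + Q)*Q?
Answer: -12652080/144499 + 74424*sqrt(5)/722495 ≈ -87.328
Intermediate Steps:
q(Q) = Q**2 (q(Q) = Q*Q = Q**2)
-74424/(q(5)*34 + k(-1, 2)) = -74424/(5**2*34 + sqrt(3 + 2)) = -74424/(25*34 + sqrt(5)) = -74424/(850 + sqrt(5))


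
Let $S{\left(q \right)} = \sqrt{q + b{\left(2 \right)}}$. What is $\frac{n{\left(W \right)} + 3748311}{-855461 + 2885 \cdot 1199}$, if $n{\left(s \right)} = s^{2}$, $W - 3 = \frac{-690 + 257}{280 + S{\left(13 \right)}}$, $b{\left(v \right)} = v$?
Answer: $\frac{4606083251099507}{3199478464370830} + \frac{9865039 \sqrt{15}}{1599739232185415} \approx 1.4396$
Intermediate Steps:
$S{\left(q \right)} = \sqrt{2 + q}$ ($S{\left(q \right)} = \sqrt{q + 2} = \sqrt{2 + q}$)
$W = 3 - \frac{433}{280 + \sqrt{15}}$ ($W = 3 + \frac{-690 + 257}{280 + \sqrt{2 + 13}} = 3 - \frac{433}{280 + \sqrt{15}} \approx 1.4747$)
$\frac{n{\left(W \right)} + 3748311}{-855461 + 2885 \cdot 1199} = \frac{\left(\frac{22783}{15677} + \frac{433 \sqrt{15}}{78385}\right)^{2} + 3748311}{-855461 + 2885 \cdot 1199} = \frac{3748311 + \left(\frac{22783}{15677} + \frac{433 \sqrt{15}}{78385}\right)^{2}}{-855461 + 3459115} = \frac{3748311 + \left(\frac{22783}{15677} + \frac{433 \sqrt{15}}{78385}\right)^{2}}{2603654} = \left(3748311 + \left(\frac{22783}{15677} + \frac{433 \sqrt{15}}{78385}\right)^{2}\right) \frac{1}{2603654} = \frac{3748311}{2603654} + \frac{\left(\frac{22783}{15677} + \frac{433 \sqrt{15}}{78385}\right)^{2}}{2603654}$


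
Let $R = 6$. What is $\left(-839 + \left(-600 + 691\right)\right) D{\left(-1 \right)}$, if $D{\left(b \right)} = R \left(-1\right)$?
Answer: $4488$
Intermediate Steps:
$D{\left(b \right)} = -6$ ($D{\left(b \right)} = 6 \left(-1\right) = -6$)
$\left(-839 + \left(-600 + 691\right)\right) D{\left(-1 \right)} = \left(-839 + \left(-600 + 691\right)\right) \left(-6\right) = \left(-839 + 91\right) \left(-6\right) = \left(-748\right) \left(-6\right) = 4488$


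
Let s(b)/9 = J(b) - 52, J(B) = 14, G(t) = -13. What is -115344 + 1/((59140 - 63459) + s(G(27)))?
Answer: -537618385/4661 ≈ -1.1534e+5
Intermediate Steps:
s(b) = -342 (s(b) = 9*(14 - 52) = 9*(-38) = -342)
-115344 + 1/((59140 - 63459) + s(G(27))) = -115344 + 1/((59140 - 63459) - 342) = -115344 + 1/(-4319 - 342) = -115344 + 1/(-4661) = -115344 - 1/4661 = -537618385/4661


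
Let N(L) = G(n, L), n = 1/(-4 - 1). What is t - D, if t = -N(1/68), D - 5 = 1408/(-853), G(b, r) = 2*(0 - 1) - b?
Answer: -6608/4265 ≈ -1.5494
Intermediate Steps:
n = -⅕ (n = 1/(-5) = -⅕ ≈ -0.20000)
G(b, r) = -2 - b (G(b, r) = 2*(-1) - b = -2 - b)
N(L) = -9/5 (N(L) = -2 - 1*(-⅕) = -2 + ⅕ = -9/5)
D = 2857/853 (D = 5 + 1408/(-853) = 5 + 1408*(-1/853) = 5 - 1408/853 = 2857/853 ≈ 3.3494)
t = 9/5 (t = -1*(-9/5) = 9/5 ≈ 1.8000)
t - D = 9/5 - 1*2857/853 = 9/5 - 2857/853 = -6608/4265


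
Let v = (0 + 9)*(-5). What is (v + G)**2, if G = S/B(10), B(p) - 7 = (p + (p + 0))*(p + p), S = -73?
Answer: 338118544/165649 ≈ 2041.2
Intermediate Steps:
B(p) = 7 + 4*p**2 (B(p) = 7 + (p + (p + 0))*(p + p) = 7 + (p + p)*(2*p) = 7 + (2*p)*(2*p) = 7 + 4*p**2)
v = -45 (v = 9*(-5) = -45)
G = -73/407 (G = -73/(7 + 4*10**2) = -73/(7 + 4*100) = -73/(7 + 400) = -73/407 ≈ -0.17936)
(v + G)**2 = (-45 - 73/407)**2 = (-18388/407)**2 = 338118544/165649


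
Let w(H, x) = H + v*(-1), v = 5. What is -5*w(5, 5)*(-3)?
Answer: 0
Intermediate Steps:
w(H, x) = -5 + H (w(H, x) = H + 5*(-1) = H - 5 = -5 + H)
-5*w(5, 5)*(-3) = -5*(-5 + 5)*(-3) = -5*0*(-3) = 0*(-3) = 0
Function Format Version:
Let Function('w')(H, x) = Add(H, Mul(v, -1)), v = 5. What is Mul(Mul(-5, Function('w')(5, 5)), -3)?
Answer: 0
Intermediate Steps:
Function('w')(H, x) = Add(-5, H) (Function('w')(H, x) = Add(H, Mul(5, -1)) = Add(H, -5) = Add(-5, H))
Mul(Mul(-5, Function('w')(5, 5)), -3) = Mul(Mul(-5, Add(-5, 5)), -3) = Mul(Mul(-5, 0), -3) = Mul(0, -3) = 0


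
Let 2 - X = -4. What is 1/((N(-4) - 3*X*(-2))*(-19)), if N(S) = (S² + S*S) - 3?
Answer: -1/1235 ≈ -0.00080972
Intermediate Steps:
X = 6 (X = 2 - 1*(-4) = 2 + 4 = 6)
N(S) = -3 + 2*S² (N(S) = (S² + S²) - 3 = 2*S² - 3 = -3 + 2*S²)
1/((N(-4) - 3*X*(-2))*(-19)) = 1/(((-3 + 2*(-4)²) - 3*6*(-2))*(-19)) = 1/(((-3 + 2*16) - 18*(-2))*(-19)) = 1/(((-3 + 32) + 36)*(-19)) = 1/((29 + 36)*(-19)) = 1/(65*(-19)) = 1/(-1235) = -1/1235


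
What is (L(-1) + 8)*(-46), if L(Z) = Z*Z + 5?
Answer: -644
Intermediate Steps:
L(Z) = 5 + Z² (L(Z) = Z² + 5 = 5 + Z²)
(L(-1) + 8)*(-46) = ((5 + (-1)²) + 8)*(-46) = ((5 + 1) + 8)*(-46) = (6 + 8)*(-46) = 14*(-46) = -644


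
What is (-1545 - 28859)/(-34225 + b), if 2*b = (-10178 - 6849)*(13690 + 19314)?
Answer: 30404/281013779 ≈ 0.00010819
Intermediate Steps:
b = -280979554 (b = ((-10178 - 6849)*(13690 + 19314))/2 = (-17027*33004)/2 = (1/2)*(-561959108) = -280979554)
(-1545 - 28859)/(-34225 + b) = (-1545 - 28859)/(-34225 - 280979554) = -30404/(-281013779) = -30404*(-1/281013779) = 30404/281013779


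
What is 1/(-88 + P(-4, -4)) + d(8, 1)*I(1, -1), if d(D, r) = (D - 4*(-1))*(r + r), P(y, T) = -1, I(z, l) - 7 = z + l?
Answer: 14951/89 ≈ 167.99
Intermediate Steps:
I(z, l) = 7 + l + z (I(z, l) = 7 + (z + l) = 7 + (l + z) = 7 + l + z)
d(D, r) = 2*r*(4 + D) (d(D, r) = (D + 4)*(2*r) = (4 + D)*(2*r) = 2*r*(4 + D))
1/(-88 + P(-4, -4)) + d(8, 1)*I(1, -1) = 1/(-88 - 1) + (2*1*(4 + 8))*(7 - 1 + 1) = 1/(-89) + (2*1*12)*7 = -1/89 + 24*7 = -1/89 + 168 = 14951/89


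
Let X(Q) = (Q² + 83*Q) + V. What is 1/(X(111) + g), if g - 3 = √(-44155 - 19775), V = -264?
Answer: 7091/150868153 - I*√63930/452604459 ≈ 4.7001e-5 - 5.5864e-7*I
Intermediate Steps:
X(Q) = -264 + Q² + 83*Q (X(Q) = (Q² + 83*Q) - 264 = -264 + Q² + 83*Q)
g = 3 + I*√63930 (g = 3 + √(-44155 - 19775) = 3 + √(-63930) = 3 + I*√63930 ≈ 3.0 + 252.84*I)
1/(X(111) + g) = 1/((-264 + 111² + 83*111) + (3 + I*√63930)) = 1/((-264 + 12321 + 9213) + (3 + I*√63930)) = 1/(21270 + (3 + I*√63930)) = 1/(21273 + I*√63930)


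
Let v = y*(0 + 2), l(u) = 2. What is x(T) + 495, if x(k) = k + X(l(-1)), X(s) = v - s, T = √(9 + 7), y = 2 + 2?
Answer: 505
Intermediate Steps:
y = 4
T = 4 (T = √16 = 4)
v = 8 (v = 4*(0 + 2) = 4*2 = 8)
X(s) = 8 - s
x(k) = 6 + k (x(k) = k + (8 - 1*2) = k + (8 - 2) = k + 6 = 6 + k)
x(T) + 495 = (6 + 4) + 495 = 10 + 495 = 505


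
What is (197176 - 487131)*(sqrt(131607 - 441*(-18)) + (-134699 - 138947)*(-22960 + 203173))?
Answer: 14299005157923090 - 869865*sqrt(15505) ≈ 1.4299e+16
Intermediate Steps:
(197176 - 487131)*(sqrt(131607 - 441*(-18)) + (-134699 - 138947)*(-22960 + 203173)) = -289955*(sqrt(131607 + 7938) - 273646*180213) = -289955*(sqrt(139545) - 49314566598) = -289955*(3*sqrt(15505) - 49314566598) = -289955*(-49314566598 + 3*sqrt(15505)) = 14299005157923090 - 869865*sqrt(15505)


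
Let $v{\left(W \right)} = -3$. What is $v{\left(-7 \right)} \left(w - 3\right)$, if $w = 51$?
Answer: $-144$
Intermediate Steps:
$v{\left(-7 \right)} \left(w - 3\right) = - 3 \left(51 - 3\right) = \left(-3\right) 48 = -144$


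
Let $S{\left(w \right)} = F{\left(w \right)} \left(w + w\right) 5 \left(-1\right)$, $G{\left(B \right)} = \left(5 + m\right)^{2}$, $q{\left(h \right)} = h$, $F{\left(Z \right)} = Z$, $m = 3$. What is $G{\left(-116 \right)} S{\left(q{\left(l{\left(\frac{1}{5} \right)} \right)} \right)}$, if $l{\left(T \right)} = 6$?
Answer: $-23040$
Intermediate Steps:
$G{\left(B \right)} = 64$ ($G{\left(B \right)} = \left(5 + 3\right)^{2} = 8^{2} = 64$)
$S{\left(w \right)} = - 10 w^{2}$ ($S{\left(w \right)} = w \left(w + w\right) 5 \left(-1\right) = w 2 w 5 \left(-1\right) = 2 w^{2} \cdot 5 \left(-1\right) = 10 w^{2} \left(-1\right) = - 10 w^{2}$)
$G{\left(-116 \right)} S{\left(q{\left(l{\left(\frac{1}{5} \right)} \right)} \right)} = 64 \left(- 10 \cdot 6^{2}\right) = 64 \left(\left(-10\right) 36\right) = 64 \left(-360\right) = -23040$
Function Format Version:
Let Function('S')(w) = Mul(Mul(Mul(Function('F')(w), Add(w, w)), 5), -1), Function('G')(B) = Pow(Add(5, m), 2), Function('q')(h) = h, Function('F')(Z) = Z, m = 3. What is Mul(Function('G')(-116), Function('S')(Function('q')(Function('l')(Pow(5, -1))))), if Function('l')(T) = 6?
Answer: -23040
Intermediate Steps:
Function('G')(B) = 64 (Function('G')(B) = Pow(Add(5, 3), 2) = Pow(8, 2) = 64)
Function('S')(w) = Mul(-10, Pow(w, 2)) (Function('S')(w) = Mul(Mul(Mul(w, Add(w, w)), 5), -1) = Mul(Mul(Mul(w, Mul(2, w)), 5), -1) = Mul(Mul(Mul(2, Pow(w, 2)), 5), -1) = Mul(Mul(10, Pow(w, 2)), -1) = Mul(-10, Pow(w, 2)))
Mul(Function('G')(-116), Function('S')(Function('q')(Function('l')(Pow(5, -1))))) = Mul(64, Mul(-10, Pow(6, 2))) = Mul(64, Mul(-10, 36)) = Mul(64, -360) = -23040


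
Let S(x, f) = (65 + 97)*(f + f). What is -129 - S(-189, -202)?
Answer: 65319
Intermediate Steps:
S(x, f) = 324*f (S(x, f) = 162*(2*f) = 324*f)
-129 - S(-189, -202) = -129 - 324*(-202) = -129 - 1*(-65448) = -129 + 65448 = 65319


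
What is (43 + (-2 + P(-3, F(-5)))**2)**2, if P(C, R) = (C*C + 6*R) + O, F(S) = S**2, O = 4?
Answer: 674129296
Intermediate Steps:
P(C, R) = 4 + C**2 + 6*R (P(C, R) = (C*C + 6*R) + 4 = (C**2 + 6*R) + 4 = 4 + C**2 + 6*R)
(43 + (-2 + P(-3, F(-5)))**2)**2 = (43 + (-2 + (4 + (-3)**2 + 6*(-5)**2))**2)**2 = (43 + (-2 + (4 + 9 + 6*25))**2)**2 = (43 + (-2 + (4 + 9 + 150))**2)**2 = (43 + (-2 + 163)**2)**2 = (43 + 161**2)**2 = (43 + 25921)**2 = 25964**2 = 674129296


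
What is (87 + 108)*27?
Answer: 5265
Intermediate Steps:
(87 + 108)*27 = 195*27 = 5265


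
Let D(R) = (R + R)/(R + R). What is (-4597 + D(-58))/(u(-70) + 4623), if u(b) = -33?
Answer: -766/765 ≈ -1.0013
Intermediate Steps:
D(R) = 1 (D(R) = (2*R)/((2*R)) = (2*R)*(1/(2*R)) = 1)
(-4597 + D(-58))/(u(-70) + 4623) = (-4597 + 1)/(-33 + 4623) = -4596/4590 = -4596*1/4590 = -766/765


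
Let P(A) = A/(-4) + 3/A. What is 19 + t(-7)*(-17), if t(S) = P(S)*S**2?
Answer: -4327/4 ≈ -1081.8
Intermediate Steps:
P(A) = 3/A - A/4 (P(A) = A*(-1/4) + 3/A = -A/4 + 3/A = 3/A - A/4)
t(S) = S**2*(3/S - S/4) (t(S) = (3/S - S/4)*S**2 = S**2*(3/S - S/4))
19 + t(-7)*(-17) = 19 + ((1/4)*(-7)*(12 - 1*(-7)**2))*(-17) = 19 + ((1/4)*(-7)*(12 - 1*49))*(-17) = 19 + ((1/4)*(-7)*(12 - 49))*(-17) = 19 + ((1/4)*(-7)*(-37))*(-17) = 19 + (259/4)*(-17) = 19 - 4403/4 = -4327/4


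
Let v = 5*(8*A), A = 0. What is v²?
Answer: 0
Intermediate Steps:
v = 0 (v = 5*(8*0) = 5*0 = 0)
v² = 0² = 0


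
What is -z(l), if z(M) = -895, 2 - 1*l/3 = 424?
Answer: 895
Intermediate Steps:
l = -1266 (l = 6 - 3*424 = 6 - 1272 = -1266)
-z(l) = -1*(-895) = 895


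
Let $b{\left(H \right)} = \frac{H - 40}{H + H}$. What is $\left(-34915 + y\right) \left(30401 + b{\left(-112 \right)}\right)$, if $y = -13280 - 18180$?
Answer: $- \frac{56501519625}{28} \approx -2.0179 \cdot 10^{9}$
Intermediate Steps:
$y = -31460$
$b{\left(H \right)} = \frac{-40 + H}{2 H}$
$\left(-34915 + y\right) \left(30401 + b{\left(-112 \right)}\right) = \left(-34915 - 31460\right) \left(30401 + \frac{-40 - 112}{2 \left(-112\right)}\right) = - 66375 \left(30401 + \frac{1}{2} \left(- \frac{1}{112}\right) \left(-152\right)\right) = - 66375 \left(30401 + \frac{19}{28}\right) = \left(-66375\right) \frac{851247}{28} = - \frac{56501519625}{28}$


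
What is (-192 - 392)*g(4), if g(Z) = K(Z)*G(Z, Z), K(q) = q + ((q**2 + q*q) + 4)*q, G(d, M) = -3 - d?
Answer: 605024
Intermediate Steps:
K(q) = q + q*(4 + 2*q**2) (K(q) = q + ((q**2 + q**2) + 4)*q = q + (2*q**2 + 4)*q = q + (4 + 2*q**2)*q = q + q*(4 + 2*q**2))
g(Z) = Z*(-3 - Z)*(5 + 2*Z**2) (g(Z) = (Z*(5 + 2*Z**2))*(-3 - Z) = Z*(-3 - Z)*(5 + 2*Z**2))
(-192 - 392)*g(4) = (-192 - 392)*(-1*4*(3 + 4)*(5 + 2*4**2)) = -(-584)*4*7*(5 + 2*16) = -(-584)*4*7*(5 + 32) = -(-584)*4*7*37 = -584*(-1036) = 605024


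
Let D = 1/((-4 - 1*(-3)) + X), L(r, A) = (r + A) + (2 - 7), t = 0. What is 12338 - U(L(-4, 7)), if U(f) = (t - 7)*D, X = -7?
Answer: 98697/8 ≈ 12337.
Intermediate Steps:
L(r, A) = -5 + A + r (L(r, A) = (A + r) - 5 = -5 + A + r)
D = -⅛ (D = 1/((-4 - 1*(-3)) - 7) = 1/((-4 + 3) - 7) = 1/(-1 - 7) = 1/(-8) = -⅛ ≈ -0.12500)
U(f) = 7/8 (U(f) = (0 - 7)*(-⅛) = -7*(-⅛) = 7/8)
12338 - U(L(-4, 7)) = 12338 - 1*7/8 = 12338 - 7/8 = 98697/8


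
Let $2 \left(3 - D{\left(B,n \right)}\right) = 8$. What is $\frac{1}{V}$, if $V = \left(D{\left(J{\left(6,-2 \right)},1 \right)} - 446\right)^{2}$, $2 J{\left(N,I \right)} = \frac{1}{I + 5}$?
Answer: $\frac{1}{199809} \approx 5.0048 \cdot 10^{-6}$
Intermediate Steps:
$J{\left(N,I \right)} = \frac{1}{2 \left(5 + I\right)}$ ($J{\left(N,I \right)} = \frac{1}{2 \left(I + 5\right)} = \frac{1}{2 \left(5 + I\right)}$)
$D{\left(B,n \right)} = -1$ ($D{\left(B,n \right)} = 3 - 4 = -1$)
$V = 199809$ ($V = \left(-1 - 446\right)^{2} = \left(-447\right)^{2} = 199809$)
$\frac{1}{V} = \frac{1}{199809}$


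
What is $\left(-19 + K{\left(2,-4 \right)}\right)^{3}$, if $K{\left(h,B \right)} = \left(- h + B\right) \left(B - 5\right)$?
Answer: $42875$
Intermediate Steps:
$K{\left(h,B \right)} = \left(-5 + B\right) \left(B - h\right)$ ($K{\left(h,B \right)} = \left(B - h\right) \left(-5 + B\right) = \left(-5 + B\right) \left(B - h\right)$)
$\left(-19 + K{\left(2,-4 \right)}\right)^{3} = \left(-19 + \left(\left(-4\right)^{2} - -20 + 5 \cdot 2 - \left(-4\right) 2\right)\right)^{3} = \left(-19 + \left(16 + 20 + 10 + 8\right)\right)^{3} = \left(-19 + 54\right)^{3} = 35^{3} = 42875$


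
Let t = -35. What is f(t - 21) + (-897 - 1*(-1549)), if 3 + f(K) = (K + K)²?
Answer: 13193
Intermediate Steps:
f(K) = -3 + 4*K² (f(K) = -3 + (K + K)² = -3 + (2*K)² = -3 + 4*K²)
f(t - 21) + (-897 - 1*(-1549)) = (-3 + 4*(-35 - 21)²) + (-897 - 1*(-1549)) = (-3 + 4*(-56)²) + (-897 + 1549) = (-3 + 4*3136) + 652 = (-3 + 12544) + 652 = 12541 + 652 = 13193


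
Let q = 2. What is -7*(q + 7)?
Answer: -63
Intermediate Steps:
-7*(q + 7) = -7*(2 + 7) = -7*9 = -63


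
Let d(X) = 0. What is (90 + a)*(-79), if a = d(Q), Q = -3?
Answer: -7110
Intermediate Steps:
a = 0
(90 + a)*(-79) = (90 + 0)*(-79) = 90*(-79) = -7110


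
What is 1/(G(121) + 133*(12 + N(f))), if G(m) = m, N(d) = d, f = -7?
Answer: 1/786 ≈ 0.0012723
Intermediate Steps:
1/(G(121) + 133*(12 + N(f))) = 1/(121 + 133*(12 - 7)) = 1/(121 + 133*5) = 1/(121 + 665) = 1/786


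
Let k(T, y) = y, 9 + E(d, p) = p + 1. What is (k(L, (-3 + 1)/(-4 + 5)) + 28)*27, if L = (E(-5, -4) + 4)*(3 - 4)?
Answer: 702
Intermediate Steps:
E(d, p) = -8 + p (E(d, p) = -9 + (p + 1) = -9 + (1 + p) = -8 + p)
L = 8 (L = ((-8 - 4) + 4)*(3 - 4) = (-12 + 4)*(-1) = -8*(-1) = 8)
(k(L, (-3 + 1)/(-4 + 5)) + 28)*27 = ((-3 + 1)/(-4 + 5) + 28)*27 = (-2/1 + 28)*27 = (-2*1 + 28)*27 = (-2 + 28)*27 = 26*27 = 702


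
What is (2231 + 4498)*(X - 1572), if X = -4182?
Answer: -38718666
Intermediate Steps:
(2231 + 4498)*(X - 1572) = (2231 + 4498)*(-4182 - 1572) = 6729*(-5754) = -38718666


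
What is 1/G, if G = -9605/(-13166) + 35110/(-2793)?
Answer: -36772638/435431495 ≈ -0.084451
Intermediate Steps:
G = -435431495/36772638 (G = -9605*(-1/13166) + 35110*(-1/2793) = 9605/13166 - 35110/2793 = -435431495/36772638 ≈ -11.841)
1/G = 1/(-435431495/36772638) = -36772638/435431495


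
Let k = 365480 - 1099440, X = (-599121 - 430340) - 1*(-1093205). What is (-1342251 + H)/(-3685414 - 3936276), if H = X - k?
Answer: 544547/7621690 ≈ 0.071447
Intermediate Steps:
X = 63744 (X = -1029461 + 1093205 = 63744)
k = -733960
H = 797704 (H = 63744 - 1*(-733960) = 63744 + 733960 = 797704)
(-1342251 + H)/(-3685414 - 3936276) = (-1342251 + 797704)/(-3685414 - 3936276) = -544547/(-7621690) = -544547*(-1/7621690) = 544547/7621690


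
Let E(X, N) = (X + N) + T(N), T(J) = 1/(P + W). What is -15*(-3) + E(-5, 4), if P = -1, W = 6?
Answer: 221/5 ≈ 44.200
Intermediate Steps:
T(J) = 1/5 (T(J) = 1/(-1 + 6) = 1/5)
E(X, N) = 1/5 + N + X (E(X, N) = (X + N) + 1/5 = (N + X) + 1/5 = 1/5 + N + X)
-15*(-3) + E(-5, 4) = -15*(-3) + (1/5 + 4 - 5) = 45 - 4/5 = 221/5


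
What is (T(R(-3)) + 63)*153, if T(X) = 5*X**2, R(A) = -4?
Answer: 21879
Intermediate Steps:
(T(R(-3)) + 63)*153 = (5*(-4)**2 + 63)*153 = (5*16 + 63)*153 = (80 + 63)*153 = 143*153 = 21879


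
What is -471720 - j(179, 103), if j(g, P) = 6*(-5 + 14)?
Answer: -471774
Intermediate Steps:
j(g, P) = 54 (j(g, P) = 6*9 = 54)
-471720 - j(179, 103) = -471720 - 1*54 = -471720 - 54 = -471774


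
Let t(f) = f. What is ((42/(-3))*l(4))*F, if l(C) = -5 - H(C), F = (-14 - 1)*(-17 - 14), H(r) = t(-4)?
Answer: 6510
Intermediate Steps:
H(r) = -4
F = 465 (F = -15*(-31) = 465)
l(C) = -1 (l(C) = -5 - 1*(-4) = -5 + 4 = -1)
((42/(-3))*l(4))*F = ((42/(-3))*(-1))*465 = ((42*(-1/3))*(-1))*465 = -14*(-1)*465 = 14*465 = 6510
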